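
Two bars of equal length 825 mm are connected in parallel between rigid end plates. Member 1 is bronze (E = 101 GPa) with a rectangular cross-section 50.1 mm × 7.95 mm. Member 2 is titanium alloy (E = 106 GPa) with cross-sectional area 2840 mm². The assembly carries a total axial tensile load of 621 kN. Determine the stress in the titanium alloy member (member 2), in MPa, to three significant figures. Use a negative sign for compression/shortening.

A_1 = 398.3 mm².
Equal strain + equilibrium ⇒ each member carries load in proportion to AE: A₁E₁ = 40230000 N, A₂E₂ = 301000000 N, ΣAE = 341300000 N.
σ₂ = P·E₂/ΣAE = 621000·106000/341300000 = 192.9 MPa.

193 MPa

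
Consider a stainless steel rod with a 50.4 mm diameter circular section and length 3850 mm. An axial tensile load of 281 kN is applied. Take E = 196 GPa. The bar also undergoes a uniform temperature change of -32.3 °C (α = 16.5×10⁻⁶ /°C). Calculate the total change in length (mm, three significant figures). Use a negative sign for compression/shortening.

A = 1995 mm².
δ_mech = NL/(AE) = 281000·3850/(1995·196000) = 2.767 mm.
δ_thermal = αLΔT = 16.5e-6·3850·-32.3 = -2.052 mm.
δ = δ_mech + δ_thermal = 0.7148 mm.

0.715 mm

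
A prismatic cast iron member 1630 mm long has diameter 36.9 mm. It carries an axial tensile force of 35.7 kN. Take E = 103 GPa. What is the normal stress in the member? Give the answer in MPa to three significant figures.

A = 1069 mm².
σ = N/A = 35700/1069 = 33.38 MPa.

33.4 MPa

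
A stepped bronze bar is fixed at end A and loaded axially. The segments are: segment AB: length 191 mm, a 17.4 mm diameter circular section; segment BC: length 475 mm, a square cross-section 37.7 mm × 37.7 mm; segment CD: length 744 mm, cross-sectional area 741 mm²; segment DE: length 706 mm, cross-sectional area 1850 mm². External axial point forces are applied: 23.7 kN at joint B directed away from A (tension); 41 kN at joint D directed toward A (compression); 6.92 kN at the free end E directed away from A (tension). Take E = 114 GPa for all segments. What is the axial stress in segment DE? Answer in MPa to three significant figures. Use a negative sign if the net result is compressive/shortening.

3.74 MPa

Internal axial forces (sectioning from the free end, tension +): N_DE = 6.92 kN, N_CD = -34.08 kN, N_BC = -34.08 kN, N_AB = -10.38 kN.
σ_DE = N_DE/A_DE = 6920/1850 = 3.741 MPa.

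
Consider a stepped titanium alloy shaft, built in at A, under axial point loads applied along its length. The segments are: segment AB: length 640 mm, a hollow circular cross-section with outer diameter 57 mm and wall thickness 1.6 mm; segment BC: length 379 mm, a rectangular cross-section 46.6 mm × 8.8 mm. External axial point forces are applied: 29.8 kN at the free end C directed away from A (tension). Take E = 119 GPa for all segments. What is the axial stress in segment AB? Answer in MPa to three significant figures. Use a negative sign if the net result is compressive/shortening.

Internal axial forces (sectioning from the free end, tension +): N_BC = 29.8 kN, N_AB = 29.8 kN.
A_AB = 278.5 mm².
σ_AB = N_AB/A_AB = 29800/278.5 = 107 MPa.

107 MPa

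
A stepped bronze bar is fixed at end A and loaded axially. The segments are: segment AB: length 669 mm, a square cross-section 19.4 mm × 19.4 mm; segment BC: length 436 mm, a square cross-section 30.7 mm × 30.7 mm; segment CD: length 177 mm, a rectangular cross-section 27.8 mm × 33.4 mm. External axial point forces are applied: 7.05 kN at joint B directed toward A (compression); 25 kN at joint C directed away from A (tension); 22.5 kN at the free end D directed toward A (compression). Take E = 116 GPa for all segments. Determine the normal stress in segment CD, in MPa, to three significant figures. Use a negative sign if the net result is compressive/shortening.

-24.2 MPa

Internal axial forces (sectioning from the free end, tension +): N_CD = -22.5 kN, N_BC = 2.5 kN, N_AB = -4.55 kN.
A_CD = 928.5 mm².
σ_CD = N_CD/A_CD = -22500/928.5 = -24.23 MPa.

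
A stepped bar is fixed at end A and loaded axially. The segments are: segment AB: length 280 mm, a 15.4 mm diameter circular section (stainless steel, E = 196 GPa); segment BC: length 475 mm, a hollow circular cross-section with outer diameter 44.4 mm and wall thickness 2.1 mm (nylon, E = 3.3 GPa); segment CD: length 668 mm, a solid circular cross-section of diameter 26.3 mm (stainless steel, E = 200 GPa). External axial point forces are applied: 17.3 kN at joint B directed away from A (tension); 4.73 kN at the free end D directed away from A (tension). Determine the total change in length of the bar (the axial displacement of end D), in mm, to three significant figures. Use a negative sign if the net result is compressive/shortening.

Internal axial forces (sectioning from the free end, tension +): N_CD = 4.73 kN, N_BC = 4.73 kN, N_AB = 22.03 kN.
A_AB = 186.3 mm².
A_BC = 279.1 mm².
A_CD = 543.3 mm².
δ_AB = 22030·280/(186.3·196000) = 0.169 mm
δ_BC = 4730·475/(279.1·3300) = 2.44 mm
δ_CD = 4730·668/(543.3·200000) = 0.02908 mm
δ = Σδ_i = 2.638 mm.

2.64 mm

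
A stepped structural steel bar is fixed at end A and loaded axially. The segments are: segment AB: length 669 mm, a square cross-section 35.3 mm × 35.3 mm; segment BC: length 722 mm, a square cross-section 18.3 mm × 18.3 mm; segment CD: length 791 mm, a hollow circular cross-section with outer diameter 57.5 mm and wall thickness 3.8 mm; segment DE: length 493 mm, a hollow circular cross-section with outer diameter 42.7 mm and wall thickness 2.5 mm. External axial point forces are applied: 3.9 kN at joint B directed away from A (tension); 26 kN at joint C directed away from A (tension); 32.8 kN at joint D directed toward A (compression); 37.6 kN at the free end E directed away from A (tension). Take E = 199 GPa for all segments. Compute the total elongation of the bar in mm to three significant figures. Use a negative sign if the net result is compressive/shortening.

Internal axial forces (sectioning from the free end, tension +): N_DE = 37.6 kN, N_CD = 4.8 kN, N_BC = 30.8 kN, N_AB = 34.7 kN.
A_AB = 1246 mm².
A_BC = 334.9 mm².
A_CD = 641.1 mm².
A_DE = 315.7 mm².
δ_AB = 34700·669/(1246·199000) = 0.09362 mm
δ_BC = 30800·722/(334.9·199000) = 0.3337 mm
δ_CD = 4800·791/(641.1·199000) = 0.02976 mm
δ_DE = 37600·493/(315.7·199000) = 0.295 mm
δ = Σδ_i = 0.7521 mm.

0.752 mm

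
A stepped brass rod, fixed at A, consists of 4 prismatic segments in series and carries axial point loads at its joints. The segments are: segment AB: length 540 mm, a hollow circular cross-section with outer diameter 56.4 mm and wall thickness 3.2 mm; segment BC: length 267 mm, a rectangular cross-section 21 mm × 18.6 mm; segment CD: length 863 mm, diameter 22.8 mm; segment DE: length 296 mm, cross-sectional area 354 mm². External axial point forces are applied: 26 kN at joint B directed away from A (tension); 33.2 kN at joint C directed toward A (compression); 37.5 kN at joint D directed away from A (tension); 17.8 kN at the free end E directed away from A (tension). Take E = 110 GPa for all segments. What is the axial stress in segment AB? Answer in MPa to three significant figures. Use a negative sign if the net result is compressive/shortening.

Internal axial forces (sectioning from the free end, tension +): N_DE = 17.8 kN, N_CD = 55.3 kN, N_BC = 22.1 kN, N_AB = 48.1 kN.
A_AB = 534.8 mm².
σ_AB = N_AB/A_AB = 48100/534.8 = 89.94 MPa.

89.9 MPa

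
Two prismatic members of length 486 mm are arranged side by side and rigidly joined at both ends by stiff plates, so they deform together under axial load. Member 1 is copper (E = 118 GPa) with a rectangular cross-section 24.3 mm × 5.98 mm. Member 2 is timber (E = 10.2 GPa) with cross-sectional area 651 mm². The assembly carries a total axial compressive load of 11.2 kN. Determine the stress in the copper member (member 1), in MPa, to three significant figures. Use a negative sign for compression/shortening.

-55.6 MPa

A_1 = 145.3 mm².
Equal strain + equilibrium ⇒ each member carries load in proportion to AE: A₁E₁ = 17150000 N, A₂E₂ = 6640000 N, ΣAE = 23790000 N.
σ₁ = P·E₁/ΣAE = -11200·118000/23790000 = -55.56 MPa.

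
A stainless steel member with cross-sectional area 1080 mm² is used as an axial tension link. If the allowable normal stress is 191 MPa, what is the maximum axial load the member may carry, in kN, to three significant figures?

206 kN

P_max = σ_allow · A = 191 · 1080 = 206300 N = 206.3 kN.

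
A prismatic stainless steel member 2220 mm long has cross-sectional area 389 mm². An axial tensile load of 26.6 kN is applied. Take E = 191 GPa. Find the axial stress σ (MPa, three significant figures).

68.4 MPa

σ = N/A = 26600/389 = 68.38 MPa.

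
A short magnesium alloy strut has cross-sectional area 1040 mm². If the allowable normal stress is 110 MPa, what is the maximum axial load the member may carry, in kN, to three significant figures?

P_max = σ_allow · A = 110 · 1040 = 114400 N = 114.4 kN.

114 kN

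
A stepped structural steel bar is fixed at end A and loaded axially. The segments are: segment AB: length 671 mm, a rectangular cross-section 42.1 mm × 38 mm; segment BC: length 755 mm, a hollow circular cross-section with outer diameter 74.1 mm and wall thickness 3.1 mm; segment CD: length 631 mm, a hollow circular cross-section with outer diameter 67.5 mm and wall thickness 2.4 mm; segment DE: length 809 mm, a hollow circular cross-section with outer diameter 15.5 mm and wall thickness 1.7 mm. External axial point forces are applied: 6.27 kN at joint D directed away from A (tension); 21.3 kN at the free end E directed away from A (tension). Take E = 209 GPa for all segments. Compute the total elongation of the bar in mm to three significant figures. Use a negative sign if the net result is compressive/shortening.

Internal axial forces (sectioning from the free end, tension +): N_DE = 21.3 kN, N_CD = 27.57 kN, N_BC = 27.57 kN, N_AB = 27.57 kN.
A_AB = 1600 mm².
A_BC = 691.5 mm².
A_CD = 490.8 mm².
A_DE = 73.7 mm².
δ_AB = 27570·671/(1600·209000) = 0.05533 mm
δ_BC = 27570·755/(691.5·209000) = 0.144 mm
δ_CD = 27570·631/(490.8·209000) = 0.1696 mm
δ_DE = 21300·809/(73.7·209000) = 1.119 mm
δ = Σδ_i = 1.488 mm.

1.49 mm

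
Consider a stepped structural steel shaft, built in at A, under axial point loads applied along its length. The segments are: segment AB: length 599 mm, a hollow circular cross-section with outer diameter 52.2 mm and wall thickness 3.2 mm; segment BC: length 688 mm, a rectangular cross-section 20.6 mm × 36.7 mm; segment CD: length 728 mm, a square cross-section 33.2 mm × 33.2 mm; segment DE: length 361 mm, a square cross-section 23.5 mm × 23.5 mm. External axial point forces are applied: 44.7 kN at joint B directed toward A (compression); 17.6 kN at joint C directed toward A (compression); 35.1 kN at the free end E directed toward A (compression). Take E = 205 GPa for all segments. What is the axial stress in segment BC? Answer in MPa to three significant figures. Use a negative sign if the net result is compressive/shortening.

Internal axial forces (sectioning from the free end, tension +): N_DE = -35.1 kN, N_CD = -35.1 kN, N_BC = -52.7 kN, N_AB = -97.4 kN.
A_BC = 756 mm².
σ_BC = N_BC/A_BC = -52700/756 = -69.71 MPa.

-69.7 MPa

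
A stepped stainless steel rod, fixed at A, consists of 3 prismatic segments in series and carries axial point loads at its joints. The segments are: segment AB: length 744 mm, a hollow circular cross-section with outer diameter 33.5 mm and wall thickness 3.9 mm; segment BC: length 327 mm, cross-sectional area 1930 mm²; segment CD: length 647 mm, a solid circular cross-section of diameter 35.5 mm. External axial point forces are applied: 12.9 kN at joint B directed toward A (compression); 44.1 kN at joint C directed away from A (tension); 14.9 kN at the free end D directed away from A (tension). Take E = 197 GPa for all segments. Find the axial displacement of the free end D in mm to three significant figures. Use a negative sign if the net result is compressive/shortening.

0.580 mm

Internal axial forces (sectioning from the free end, tension +): N_CD = 14.9 kN, N_BC = 59 kN, N_AB = 46.1 kN.
A_AB = 362.7 mm².
A_CD = 989.8 mm².
δ_AB = 46100·744/(362.7·197000) = 0.4801 mm
δ_BC = 59000·327/(1930·197000) = 0.05074 mm
δ_CD = 14900·647/(989.8·197000) = 0.04944 mm
δ = Σδ_i = 0.5802 mm.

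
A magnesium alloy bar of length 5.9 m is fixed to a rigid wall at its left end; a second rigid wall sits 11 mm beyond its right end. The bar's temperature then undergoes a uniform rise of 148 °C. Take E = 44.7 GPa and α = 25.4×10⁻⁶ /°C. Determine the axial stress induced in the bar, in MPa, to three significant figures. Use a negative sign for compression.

-84.7 MPa

Free thermal expansion αLΔT = 25.4e-6 · 5900 · 148 = 22.18 mm.
The walls engage after the gap closes; constrained expansion = 22.18 − 11 = 11.18 mm.
The walls impose strain ε = −(11.18)/5900 = -1.8948e-03; σ = Eε = 44700 · -1.8948e-03 = -84.7 MPa.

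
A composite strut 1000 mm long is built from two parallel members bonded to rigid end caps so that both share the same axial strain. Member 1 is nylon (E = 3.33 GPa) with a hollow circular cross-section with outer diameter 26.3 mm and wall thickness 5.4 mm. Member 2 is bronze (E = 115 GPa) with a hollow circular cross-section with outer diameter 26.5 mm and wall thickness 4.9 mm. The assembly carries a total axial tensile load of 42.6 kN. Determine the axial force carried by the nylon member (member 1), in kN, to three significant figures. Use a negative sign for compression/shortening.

A_1 = 354.6 mm².
A_2 = 332.5 mm².
Equal strain + equilibrium ⇒ each member carries load in proportion to AE: A₁E₁ = 1181000 N, A₂E₂ = 38240000 N, ΣAE = 39420000 N.
F₁ = P·A₁E₁/ΣAE = 42600·1181000/39420000 = 1276 N.

1.28 kN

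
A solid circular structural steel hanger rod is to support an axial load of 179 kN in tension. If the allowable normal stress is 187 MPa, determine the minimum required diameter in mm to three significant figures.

Required area A ≥ P/σ_allow = 179000/187 = 957.2 mm².
For a solid circular section, d ≥ √(4A/π) = 34.91 mm.

34.9 mm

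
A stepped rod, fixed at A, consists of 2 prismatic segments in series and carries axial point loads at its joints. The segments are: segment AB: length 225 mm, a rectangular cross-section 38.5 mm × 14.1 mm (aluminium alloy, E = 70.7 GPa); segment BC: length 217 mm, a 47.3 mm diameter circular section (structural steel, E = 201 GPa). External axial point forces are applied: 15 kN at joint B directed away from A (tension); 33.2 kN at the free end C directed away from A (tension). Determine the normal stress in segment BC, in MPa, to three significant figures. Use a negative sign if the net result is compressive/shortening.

Internal axial forces (sectioning from the free end, tension +): N_BC = 33.2 kN, N_AB = 48.2 kN.
A_BC = 1757 mm².
σ_BC = N_BC/A_BC = 33200/1757 = 18.89 MPa.

18.9 MPa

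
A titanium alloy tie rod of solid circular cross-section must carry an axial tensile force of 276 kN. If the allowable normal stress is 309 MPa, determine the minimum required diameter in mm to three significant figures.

Required area A ≥ P/σ_allow = 276000/309 = 893.2 mm².
For a solid circular section, d ≥ √(4A/π) = 33.72 mm.

33.7 mm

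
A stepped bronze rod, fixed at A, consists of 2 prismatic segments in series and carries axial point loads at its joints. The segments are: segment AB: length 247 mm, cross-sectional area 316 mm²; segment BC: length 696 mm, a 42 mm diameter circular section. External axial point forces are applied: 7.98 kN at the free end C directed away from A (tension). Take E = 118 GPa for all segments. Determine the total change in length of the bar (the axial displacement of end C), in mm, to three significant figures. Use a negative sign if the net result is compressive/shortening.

Internal axial forces (sectioning from the free end, tension +): N_BC = 7.98 kN, N_AB = 7.98 kN.
A_BC = 1385 mm².
δ_AB = 7980·247/(316·118000) = 0.05286 mm
δ_BC = 7980·696/(1385·118000) = 0.03397 mm
δ = Σδ_i = 0.08683 mm.

0.0868 mm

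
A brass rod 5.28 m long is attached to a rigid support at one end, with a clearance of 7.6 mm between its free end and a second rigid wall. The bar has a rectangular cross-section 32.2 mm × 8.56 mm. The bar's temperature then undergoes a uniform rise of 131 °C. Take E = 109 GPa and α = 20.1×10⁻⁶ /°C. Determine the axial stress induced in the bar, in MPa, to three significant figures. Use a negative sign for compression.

Free thermal expansion αLΔT = 20.1e-6 · 5280 · 131 = 13.9 mm.
The walls engage after the gap closes; constrained expansion = 13.9 − 7.6 = 6.303 mm.
The walls impose strain ε = −(6.303)/5280 = -1.1937e-03; σ = Eε = 109000 · -1.1937e-03 = -130.1 MPa.

-130 MPa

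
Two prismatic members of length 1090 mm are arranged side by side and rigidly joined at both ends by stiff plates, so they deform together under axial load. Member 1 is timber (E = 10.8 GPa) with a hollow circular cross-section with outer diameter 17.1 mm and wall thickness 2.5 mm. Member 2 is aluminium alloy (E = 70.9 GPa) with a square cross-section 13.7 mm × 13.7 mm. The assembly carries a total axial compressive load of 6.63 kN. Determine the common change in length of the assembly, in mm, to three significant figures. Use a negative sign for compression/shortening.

-0.497 mm

A_1 = 114.7 mm².
A_2 = 187.7 mm².
Equal strain + equilibrium ⇒ each member carries load in proportion to AE: A₁E₁ = 1238000 N, A₂E₂ = 13310000 N, ΣAE = 14550000 N.
δ = PL/ΣAE = -6630·1090/14550000 = -0.4968 mm.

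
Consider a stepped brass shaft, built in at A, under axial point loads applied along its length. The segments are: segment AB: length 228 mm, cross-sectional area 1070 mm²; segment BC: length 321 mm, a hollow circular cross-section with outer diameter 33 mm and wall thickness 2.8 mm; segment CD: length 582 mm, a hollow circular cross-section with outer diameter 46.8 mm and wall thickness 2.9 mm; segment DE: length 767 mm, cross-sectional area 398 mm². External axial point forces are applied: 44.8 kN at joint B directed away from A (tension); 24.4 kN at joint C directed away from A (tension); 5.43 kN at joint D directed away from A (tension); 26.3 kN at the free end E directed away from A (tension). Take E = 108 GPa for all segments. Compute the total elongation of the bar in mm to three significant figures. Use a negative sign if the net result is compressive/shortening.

Internal axial forces (sectioning from the free end, tension +): N_DE = 26.3 kN, N_CD = 31.73 kN, N_BC = 56.13 kN, N_AB = 100.9 kN.
A_BC = 265.7 mm².
A_CD = 400 mm².
δ_AB = 100900·228/(1070·108000) = 0.1991 mm
δ_BC = 56130·321/(265.7·108000) = 0.628 mm
δ_CD = 31730·582/(400·108000) = 0.4275 mm
δ_DE = 26300·767/(398·108000) = 0.4693 mm
δ = Σδ_i = 1.724 mm.

1.72 mm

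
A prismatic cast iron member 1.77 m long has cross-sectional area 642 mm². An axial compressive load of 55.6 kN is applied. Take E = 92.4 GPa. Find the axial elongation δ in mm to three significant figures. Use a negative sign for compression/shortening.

-1.66 mm

δ_mech = NL/(AE) = -55600·1770/(642·92400) = -1.659 mm.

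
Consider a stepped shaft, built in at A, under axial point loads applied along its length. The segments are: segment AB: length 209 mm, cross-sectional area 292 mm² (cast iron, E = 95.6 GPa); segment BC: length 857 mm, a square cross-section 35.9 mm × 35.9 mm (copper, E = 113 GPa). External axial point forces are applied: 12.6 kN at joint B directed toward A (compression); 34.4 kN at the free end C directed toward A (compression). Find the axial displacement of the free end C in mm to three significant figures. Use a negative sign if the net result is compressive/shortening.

-0.554 mm

Internal axial forces (sectioning from the free end, tension +): N_BC = -34.4 kN, N_AB = -47 kN.
A_BC = 1289 mm².
δ_AB = -47000·209/(292·95600) = -0.3519 mm
δ_BC = -34400·857/(1289·113000) = -0.2024 mm
δ = Σδ_i = -0.5543 mm.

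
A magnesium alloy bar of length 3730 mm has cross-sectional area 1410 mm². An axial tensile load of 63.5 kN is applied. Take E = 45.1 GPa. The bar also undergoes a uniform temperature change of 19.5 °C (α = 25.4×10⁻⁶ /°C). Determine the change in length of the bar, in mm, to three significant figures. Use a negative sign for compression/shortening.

δ_mech = NL/(AE) = 63500·3730/(1410·45100) = 3.725 mm.
δ_thermal = αLΔT = 25.4e-6·3730·19.5 = 1.847 mm.
δ = δ_mech + δ_thermal = 5.572 mm.

5.57 mm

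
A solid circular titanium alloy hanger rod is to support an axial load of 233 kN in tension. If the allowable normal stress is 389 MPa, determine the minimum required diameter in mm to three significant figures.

Required area A ≥ P/σ_allow = 233000/389 = 599 mm².
For a solid circular section, d ≥ √(4A/π) = 27.62 mm.

27.6 mm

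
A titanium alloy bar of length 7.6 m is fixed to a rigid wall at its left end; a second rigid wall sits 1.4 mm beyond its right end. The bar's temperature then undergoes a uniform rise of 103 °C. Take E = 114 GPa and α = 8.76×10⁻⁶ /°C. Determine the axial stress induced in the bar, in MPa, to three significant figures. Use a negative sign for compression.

-81.9 MPa

Free thermal expansion αLΔT = 8.76e-6 · 7600 · 103 = 6.857 mm.
The walls engage after the gap closes; constrained expansion = 6.857 − 1.4 = 5.457 mm.
The walls impose strain ε = −(5.457)/7600 = -7.1807e-04; σ = Eε = 114000 · -7.1807e-04 = -81.86 MPa.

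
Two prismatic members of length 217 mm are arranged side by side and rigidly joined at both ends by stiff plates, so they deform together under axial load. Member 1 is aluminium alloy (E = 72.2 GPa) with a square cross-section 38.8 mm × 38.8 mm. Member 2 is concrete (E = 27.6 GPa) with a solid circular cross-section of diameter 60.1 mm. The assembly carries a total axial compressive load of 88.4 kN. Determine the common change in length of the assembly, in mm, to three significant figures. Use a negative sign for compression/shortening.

A_1 = 1505 mm².
A_2 = 2837 mm².
Equal strain + equilibrium ⇒ each member carries load in proportion to AE: A₁E₁ = 108700000 N, A₂E₂ = 78300000 N, ΣAE = 187000000 N.
δ = PL/ΣAE = -88400·217/187000000 = -0.1026 mm.

-0.103 mm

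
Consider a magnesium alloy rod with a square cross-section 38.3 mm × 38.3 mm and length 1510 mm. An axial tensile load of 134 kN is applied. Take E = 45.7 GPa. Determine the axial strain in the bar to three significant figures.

0.00200

A = 1467 mm².
σ = N/A = 91.35 MPa; ε = σ/E = 91.35/45700 = 1.999e-03.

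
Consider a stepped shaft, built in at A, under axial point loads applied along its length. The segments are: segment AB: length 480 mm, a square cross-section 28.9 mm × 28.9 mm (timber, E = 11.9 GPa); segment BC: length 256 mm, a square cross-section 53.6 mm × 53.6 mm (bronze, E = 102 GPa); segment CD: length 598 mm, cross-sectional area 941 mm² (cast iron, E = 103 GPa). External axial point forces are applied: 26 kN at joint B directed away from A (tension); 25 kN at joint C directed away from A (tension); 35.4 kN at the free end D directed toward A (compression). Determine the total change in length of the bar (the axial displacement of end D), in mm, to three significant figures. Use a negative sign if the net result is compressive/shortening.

0.526 mm

Internal axial forces (sectioning from the free end, tension +): N_CD = -35.4 kN, N_BC = -10.4 kN, N_AB = 15.6 kN.
A_AB = 835.2 mm².
A_BC = 2873 mm².
δ_AB = 15600·480/(835.2·11900) = 0.7534 mm
δ_BC = -10400·256/(2873·102000) = -0.009085 mm
δ_CD = -35400·598/(941·103000) = -0.2184 mm
δ = Σδ_i = 0.5259 mm.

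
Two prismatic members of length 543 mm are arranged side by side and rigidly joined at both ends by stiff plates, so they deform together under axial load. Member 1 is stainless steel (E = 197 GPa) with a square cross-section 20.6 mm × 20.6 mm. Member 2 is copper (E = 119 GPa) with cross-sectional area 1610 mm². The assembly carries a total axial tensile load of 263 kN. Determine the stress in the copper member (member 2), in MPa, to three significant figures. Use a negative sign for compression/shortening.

A_1 = 424.4 mm².
Equal strain + equilibrium ⇒ each member carries load in proportion to AE: A₁E₁ = 83600000 N, A₂E₂ = 191600000 N, ΣAE = 275200000 N.
σ₂ = P·E₂/ΣAE = 263000·119000/275200000 = 113.7 MPa.

114 MPa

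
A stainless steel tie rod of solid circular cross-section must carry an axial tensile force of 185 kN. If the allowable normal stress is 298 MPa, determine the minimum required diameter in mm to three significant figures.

28.1 mm

Required area A ≥ P/σ_allow = 185000/298 = 620.8 mm².
For a solid circular section, d ≥ √(4A/π) = 28.11 mm.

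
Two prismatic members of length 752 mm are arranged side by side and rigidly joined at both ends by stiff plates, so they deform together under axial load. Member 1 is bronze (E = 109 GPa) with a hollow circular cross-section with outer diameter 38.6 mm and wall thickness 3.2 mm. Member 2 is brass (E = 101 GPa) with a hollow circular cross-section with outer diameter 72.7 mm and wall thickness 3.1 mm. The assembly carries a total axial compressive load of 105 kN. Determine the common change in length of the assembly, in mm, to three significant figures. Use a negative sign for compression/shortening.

A_1 = 355.9 mm².
A_2 = 677.8 mm².
Equal strain + equilibrium ⇒ each member carries load in proportion to AE: A₁E₁ = 38790000 N, A₂E₂ = 68460000 N, ΣAE = 107300000 N.
δ = PL/ΣAE = -105000·752/107300000 = -0.7362 mm.

-0.736 mm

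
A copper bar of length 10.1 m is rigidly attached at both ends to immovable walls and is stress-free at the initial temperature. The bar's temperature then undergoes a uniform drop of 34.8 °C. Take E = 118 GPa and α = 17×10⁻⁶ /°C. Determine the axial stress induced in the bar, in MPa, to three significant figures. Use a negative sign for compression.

69.8 MPa

Free thermal expansion αLΔT = 17e-6 · 10100 · -34.8 = -5.975 mm.
The walls impose strain ε = −(-5.975)/10100 = 5.9160e-04; σ = Eε = 118000 · 5.9160e-04 = 69.81 MPa.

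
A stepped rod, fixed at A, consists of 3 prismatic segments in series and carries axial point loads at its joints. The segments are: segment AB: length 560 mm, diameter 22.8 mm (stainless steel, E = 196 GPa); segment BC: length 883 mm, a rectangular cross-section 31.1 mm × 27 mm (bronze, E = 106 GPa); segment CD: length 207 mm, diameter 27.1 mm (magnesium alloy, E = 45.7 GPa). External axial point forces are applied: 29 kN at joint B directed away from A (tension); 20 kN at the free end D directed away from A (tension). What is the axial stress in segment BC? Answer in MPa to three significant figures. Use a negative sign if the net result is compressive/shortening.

Internal axial forces (sectioning from the free end, tension +): N_CD = 20 kN, N_BC = 20 kN, N_AB = 49 kN.
A_BC = 839.7 mm².
σ_BC = N_BC/A_BC = 20000/839.7 = 23.82 MPa.

23.8 MPa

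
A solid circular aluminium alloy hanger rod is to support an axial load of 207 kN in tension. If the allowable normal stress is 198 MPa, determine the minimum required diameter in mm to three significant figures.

36.5 mm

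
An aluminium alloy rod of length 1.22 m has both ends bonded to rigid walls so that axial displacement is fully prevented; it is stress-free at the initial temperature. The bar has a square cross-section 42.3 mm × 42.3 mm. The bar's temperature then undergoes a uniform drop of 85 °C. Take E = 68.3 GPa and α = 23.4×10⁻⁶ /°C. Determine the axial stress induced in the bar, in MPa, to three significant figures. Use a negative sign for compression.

Free thermal expansion αLΔT = 23.4e-6 · 1220 · -85 = -2.427 mm.
The walls impose strain ε = −(-2.427)/1220 = 1.9890e-03; σ = Eε = 68300 · 1.9890e-03 = 135.8 MPa.

136 MPa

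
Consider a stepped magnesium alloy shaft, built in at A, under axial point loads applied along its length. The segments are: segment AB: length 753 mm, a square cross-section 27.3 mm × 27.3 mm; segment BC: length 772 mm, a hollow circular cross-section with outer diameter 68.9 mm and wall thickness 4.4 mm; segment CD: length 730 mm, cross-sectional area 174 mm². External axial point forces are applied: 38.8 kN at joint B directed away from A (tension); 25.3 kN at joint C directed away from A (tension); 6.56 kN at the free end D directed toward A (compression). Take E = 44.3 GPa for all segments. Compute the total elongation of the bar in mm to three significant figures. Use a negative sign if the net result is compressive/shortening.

Internal axial forces (sectioning from the free end, tension +): N_CD = -6.56 kN, N_BC = 18.74 kN, N_AB = 57.54 kN.
A_AB = 745.3 mm².
A_BC = 891.6 mm².
δ_AB = 57540·753/(745.3·44300) = 1.312 mm
δ_BC = 18740·772/(891.6·44300) = 0.3663 mm
δ_CD = -6560·730/(174·44300) = -0.6213 mm
δ = Σδ_i = 1.057 mm.

1.06 mm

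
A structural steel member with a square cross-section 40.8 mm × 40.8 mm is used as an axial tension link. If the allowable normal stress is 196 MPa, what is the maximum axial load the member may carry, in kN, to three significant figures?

326 kN

A = 1665 mm².
P_max = σ_allow · A = 196 · 1665 = 326300 N = 326.3 kN.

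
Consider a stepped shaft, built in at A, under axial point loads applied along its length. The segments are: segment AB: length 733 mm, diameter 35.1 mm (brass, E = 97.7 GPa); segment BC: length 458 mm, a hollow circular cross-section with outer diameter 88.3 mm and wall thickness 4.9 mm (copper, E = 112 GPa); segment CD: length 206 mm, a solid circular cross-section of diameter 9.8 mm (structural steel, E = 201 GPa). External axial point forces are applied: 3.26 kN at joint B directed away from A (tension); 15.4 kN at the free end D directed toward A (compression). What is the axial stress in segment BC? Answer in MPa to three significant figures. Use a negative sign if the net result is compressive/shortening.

-12.0 MPa

Internal axial forces (sectioning from the free end, tension +): N_CD = -15.4 kN, N_BC = -15.4 kN, N_AB = -12.14 kN.
A_BC = 1284 mm².
σ_BC = N_BC/A_BC = -15400/1284 = -12 MPa.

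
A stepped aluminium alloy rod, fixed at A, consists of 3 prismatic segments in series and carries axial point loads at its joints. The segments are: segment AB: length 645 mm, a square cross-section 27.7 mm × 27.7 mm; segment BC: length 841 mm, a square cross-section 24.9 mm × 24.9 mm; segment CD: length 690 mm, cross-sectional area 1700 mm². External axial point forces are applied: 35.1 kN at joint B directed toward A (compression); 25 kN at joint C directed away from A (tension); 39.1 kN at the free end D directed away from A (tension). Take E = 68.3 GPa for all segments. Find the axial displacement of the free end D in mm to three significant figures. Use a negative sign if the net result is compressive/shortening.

Internal axial forces (sectioning from the free end, tension +): N_CD = 39.1 kN, N_BC = 64.1 kN, N_AB = 29 kN.
A_AB = 767.3 mm².
A_BC = 620 mm².
δ_AB = 29000·645/(767.3·68300) = 0.3569 mm
δ_BC = 64100·841/(620·68300) = 1.273 mm
δ_CD = 39100·690/(1700·68300) = 0.2324 mm
δ = Σδ_i = 1.862 mm.

1.86 mm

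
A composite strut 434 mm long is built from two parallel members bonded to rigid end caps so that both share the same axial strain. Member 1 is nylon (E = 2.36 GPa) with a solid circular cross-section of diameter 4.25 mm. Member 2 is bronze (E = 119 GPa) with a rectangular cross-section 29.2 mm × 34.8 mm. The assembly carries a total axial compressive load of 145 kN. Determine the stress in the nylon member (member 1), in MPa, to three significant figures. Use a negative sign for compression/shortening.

A_1 = 14.19 mm².
A_2 = 1016 mm².
Equal strain + equilibrium ⇒ each member carries load in proportion to AE: A₁E₁ = 33480 N, A₂E₂ = 120900000 N, ΣAE = 121000000 N.
σ₁ = P·E₁/ΣAE = -145000·2360/121000000 = -2.829 MPa.

-2.83 MPa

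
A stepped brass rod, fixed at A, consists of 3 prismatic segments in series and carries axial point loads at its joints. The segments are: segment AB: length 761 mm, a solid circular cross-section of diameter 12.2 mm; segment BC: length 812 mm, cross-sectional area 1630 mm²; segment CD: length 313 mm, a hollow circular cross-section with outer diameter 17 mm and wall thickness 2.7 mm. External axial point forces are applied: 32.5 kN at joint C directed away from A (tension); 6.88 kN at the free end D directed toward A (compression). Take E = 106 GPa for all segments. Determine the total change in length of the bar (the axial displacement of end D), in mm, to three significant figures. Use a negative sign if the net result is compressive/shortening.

Internal axial forces (sectioning from the free end, tension +): N_CD = -6.88 kN, N_BC = 25.62 kN, N_AB = 25.62 kN.
A_AB = 116.9 mm².
A_CD = 121.3 mm².
δ_AB = 25620·761/(116.9·106000) = 1.573 mm
δ_BC = 25620·812/(1630·106000) = 0.1204 mm
δ_CD = -6880·313/(121.3·106000) = -0.1675 mm
δ = Σδ_i = 1.526 mm.

1.53 mm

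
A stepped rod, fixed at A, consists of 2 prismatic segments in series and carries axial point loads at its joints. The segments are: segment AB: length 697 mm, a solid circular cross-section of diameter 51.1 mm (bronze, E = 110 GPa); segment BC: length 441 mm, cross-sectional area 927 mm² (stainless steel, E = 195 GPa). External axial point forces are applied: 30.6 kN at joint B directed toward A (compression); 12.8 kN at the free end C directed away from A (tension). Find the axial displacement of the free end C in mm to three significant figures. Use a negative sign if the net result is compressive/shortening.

Internal axial forces (sectioning from the free end, tension +): N_BC = 12.8 kN, N_AB = -17.8 kN.
A_AB = 2051 mm².
δ_AB = -17800·697/(2051·110000) = -0.055 mm
δ_BC = 12800·441/(927·195000) = 0.03123 mm
δ = Σδ_i = -0.02377 mm.

-0.0238 mm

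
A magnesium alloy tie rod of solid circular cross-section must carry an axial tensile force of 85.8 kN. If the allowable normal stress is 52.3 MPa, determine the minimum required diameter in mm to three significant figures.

Required area A ≥ P/σ_allow = 85800/52.3 = 1641 mm².
For a solid circular section, d ≥ √(4A/π) = 45.7 mm.

45.7 mm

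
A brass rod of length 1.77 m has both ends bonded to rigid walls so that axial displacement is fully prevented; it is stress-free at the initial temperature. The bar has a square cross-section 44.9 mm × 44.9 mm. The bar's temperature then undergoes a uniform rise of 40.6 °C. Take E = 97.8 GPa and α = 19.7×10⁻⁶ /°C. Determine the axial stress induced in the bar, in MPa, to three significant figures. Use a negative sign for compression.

Free thermal expansion αLΔT = 19.7e-6 · 1770 · 40.6 = 1.416 mm.
The walls impose strain ε = −(1.416)/1770 = -7.9982e-04; σ = Eε = 97800 · -7.9982e-04 = -78.22 MPa.

-78.2 MPa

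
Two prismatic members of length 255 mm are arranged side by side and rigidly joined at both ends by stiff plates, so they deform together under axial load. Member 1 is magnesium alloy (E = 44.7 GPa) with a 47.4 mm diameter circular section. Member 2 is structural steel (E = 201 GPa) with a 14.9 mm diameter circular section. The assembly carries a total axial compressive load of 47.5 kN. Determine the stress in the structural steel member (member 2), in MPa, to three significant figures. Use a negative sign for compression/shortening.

-83.8 MPa

A_1 = 1765 mm².
A_2 = 174.4 mm².
Equal strain + equilibrium ⇒ each member carries load in proportion to AE: A₁E₁ = 78880000 N, A₂E₂ = 35050000 N, ΣAE = 113900000 N.
σ₂ = P·E₂/ΣAE = -47500·201000/113900000 = -83.8 MPa.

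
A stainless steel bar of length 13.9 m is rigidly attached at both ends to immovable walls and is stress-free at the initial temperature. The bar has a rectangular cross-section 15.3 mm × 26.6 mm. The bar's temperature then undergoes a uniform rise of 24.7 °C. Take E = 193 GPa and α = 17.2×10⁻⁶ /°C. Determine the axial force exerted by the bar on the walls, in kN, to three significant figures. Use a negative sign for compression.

-33.4 kN

Free thermal expansion αLΔT = 17.2e-6 · 13900 · 24.7 = 5.905 mm.
The walls impose strain ε = −(5.905)/13900 = -4.2484e-04; σ = Eε = 193000 · -4.2484e-04 = -81.99 MPa.
Wall reaction R = σ·A = -81.99·407 = -33370 N = -33.37 kN.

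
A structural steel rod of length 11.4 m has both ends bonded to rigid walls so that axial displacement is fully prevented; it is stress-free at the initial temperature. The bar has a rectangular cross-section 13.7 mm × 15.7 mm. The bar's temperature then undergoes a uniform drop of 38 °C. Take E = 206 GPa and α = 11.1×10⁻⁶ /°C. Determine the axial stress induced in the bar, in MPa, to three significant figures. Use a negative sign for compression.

Free thermal expansion αLΔT = 11.1e-6 · 11400 · -38 = -4.809 mm.
The walls impose strain ε = −(-4.809)/11400 = 4.2180e-04; σ = Eε = 206000 · 4.2180e-04 = 86.89 MPa.

86.9 MPa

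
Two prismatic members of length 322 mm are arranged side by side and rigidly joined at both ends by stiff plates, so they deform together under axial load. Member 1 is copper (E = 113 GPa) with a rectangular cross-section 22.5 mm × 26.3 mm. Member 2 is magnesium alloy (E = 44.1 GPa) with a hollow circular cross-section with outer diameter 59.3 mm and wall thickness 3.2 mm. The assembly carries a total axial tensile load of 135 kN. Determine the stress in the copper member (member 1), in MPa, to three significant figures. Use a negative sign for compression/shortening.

166 MPa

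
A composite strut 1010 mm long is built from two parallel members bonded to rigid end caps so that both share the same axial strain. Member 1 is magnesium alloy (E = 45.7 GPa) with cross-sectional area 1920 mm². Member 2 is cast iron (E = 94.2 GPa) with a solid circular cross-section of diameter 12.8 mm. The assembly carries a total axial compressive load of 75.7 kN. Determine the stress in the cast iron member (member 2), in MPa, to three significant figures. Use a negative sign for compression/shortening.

-71.4 MPa

A_2 = 128.7 mm².
Equal strain + equilibrium ⇒ each member carries load in proportion to AE: A₁E₁ = 87740000 N, A₂E₂ = 12120000 N, ΣAE = 99870000 N.
σ₂ = P·E₂/ΣAE = -75700·94200/99870000 = -71.41 MPa.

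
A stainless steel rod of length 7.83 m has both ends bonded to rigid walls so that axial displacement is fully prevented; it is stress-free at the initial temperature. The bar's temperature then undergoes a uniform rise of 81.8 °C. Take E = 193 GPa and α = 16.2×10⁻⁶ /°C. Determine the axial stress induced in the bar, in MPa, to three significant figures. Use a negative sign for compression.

Free thermal expansion αLΔT = 16.2e-6 · 7830 · 81.8 = 10.38 mm.
The walls impose strain ε = −(10.38)/7830 = -1.3252e-03; σ = Eε = 193000 · -1.3252e-03 = -255.8 MPa.

-256 MPa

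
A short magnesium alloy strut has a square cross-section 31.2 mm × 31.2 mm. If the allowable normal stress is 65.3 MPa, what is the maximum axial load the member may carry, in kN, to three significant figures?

63.6 kN

A = 973.4 mm².
P_max = σ_allow · A = 65.3 · 973.4 = 63570 N = 63.57 kN.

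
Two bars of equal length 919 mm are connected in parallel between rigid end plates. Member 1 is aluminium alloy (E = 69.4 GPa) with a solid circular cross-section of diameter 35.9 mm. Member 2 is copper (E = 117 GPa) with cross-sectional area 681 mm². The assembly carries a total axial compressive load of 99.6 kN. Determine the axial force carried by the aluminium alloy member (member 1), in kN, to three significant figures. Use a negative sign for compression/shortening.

A_1 = 1012 mm².
Equal strain + equilibrium ⇒ each member carries load in proportion to AE: A₁E₁ = 70250000 N, A₂E₂ = 79680000 N, ΣAE = 149900000 N.
F₁ = P·A₁E₁/ΣAE = -99600·70250000/149900000 = -46670 N.

-46.7 kN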